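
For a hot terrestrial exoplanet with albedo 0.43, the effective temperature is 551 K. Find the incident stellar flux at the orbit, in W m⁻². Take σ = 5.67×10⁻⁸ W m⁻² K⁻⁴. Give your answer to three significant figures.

From S(1−α)/4 = σT⁴: S = 4σT⁴/(1−α).
The emitted flux is σT⁴ = 5226 W m⁻².
S = 4·5226/0.57 = 36680 W m⁻².

36700 W m⁻²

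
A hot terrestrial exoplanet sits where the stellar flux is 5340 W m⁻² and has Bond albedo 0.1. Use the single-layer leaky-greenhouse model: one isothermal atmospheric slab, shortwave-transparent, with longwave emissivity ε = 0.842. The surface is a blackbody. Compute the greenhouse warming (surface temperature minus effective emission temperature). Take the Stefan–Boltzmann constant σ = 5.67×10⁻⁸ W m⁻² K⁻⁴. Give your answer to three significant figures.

At the top of the atmosphere, σT_e⁴ = S(1−α)/4 = 1202 W m⁻², giving T_e = 381.5 K.
The surface balance (absorbed SW + ε·downward IR = σT_s⁴) with T_a⁴ = T_s⁴/2 reduces to T_s = T_e·[2/(2−ε)]^¼ = 437.4 K.
Greenhouse warming: T_s − T_e = 55.85 K.

55.9 K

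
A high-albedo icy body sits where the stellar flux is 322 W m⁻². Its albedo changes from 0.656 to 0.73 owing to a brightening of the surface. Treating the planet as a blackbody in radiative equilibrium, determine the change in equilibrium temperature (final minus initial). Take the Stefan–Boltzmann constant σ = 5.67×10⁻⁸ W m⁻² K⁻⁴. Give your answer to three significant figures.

Before: T₁ = [322.0·0.344/(4σ)]^(1/4) = 148.7 K.
Final:   T₂ = [S(1−0.73)/(4σ)]^(1/4) = 139.9 K.
ΔT = T₂ − T₁ = -8.735 K.

-8.73 kelvin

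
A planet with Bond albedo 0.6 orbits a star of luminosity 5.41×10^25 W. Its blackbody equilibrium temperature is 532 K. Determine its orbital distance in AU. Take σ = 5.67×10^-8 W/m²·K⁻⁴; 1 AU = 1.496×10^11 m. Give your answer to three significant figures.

Required flux: S = 4σT⁴/(1−α) = 45420 W/m².
Then d = [L/(4πS)]^(1/2) = 9.736×10^9 m, i.e. 0.06508 AU.

0.0651 AU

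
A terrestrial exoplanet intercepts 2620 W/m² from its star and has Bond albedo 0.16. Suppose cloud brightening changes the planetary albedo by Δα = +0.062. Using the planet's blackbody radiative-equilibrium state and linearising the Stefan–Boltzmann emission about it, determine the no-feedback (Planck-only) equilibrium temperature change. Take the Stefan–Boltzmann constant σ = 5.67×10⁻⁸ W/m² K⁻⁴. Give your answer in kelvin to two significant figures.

-5.8 kelvin

Unperturbed T_e = [2620·(1−0.16)/(4σ)]^¼ = 313.9 K.
TOA radiative forcing: ΔF = −S·Δα/4 = −2620·(+0.062)/4 = -40.61 W/m².
Planck response: λ_P = 4σT_e³ = 4·5.67×10⁻⁸·(313.9)³ = 7.012 W/m²/K.
ΔT₀ = ΔF/λ_P = -40.61/7.012 = -5.79 K.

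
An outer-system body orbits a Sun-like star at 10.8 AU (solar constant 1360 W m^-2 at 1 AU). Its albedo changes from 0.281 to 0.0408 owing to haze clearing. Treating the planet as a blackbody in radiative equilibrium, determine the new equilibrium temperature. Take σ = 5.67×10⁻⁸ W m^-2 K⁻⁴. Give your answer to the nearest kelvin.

84 kelvin

Flux at the orbit: S = 1360/(10.8)² = 11.66 W m^-2.
With the new albedo, S(1−α₂)/4 = 2.796 W m^-2, so T₂ = 83.80 K.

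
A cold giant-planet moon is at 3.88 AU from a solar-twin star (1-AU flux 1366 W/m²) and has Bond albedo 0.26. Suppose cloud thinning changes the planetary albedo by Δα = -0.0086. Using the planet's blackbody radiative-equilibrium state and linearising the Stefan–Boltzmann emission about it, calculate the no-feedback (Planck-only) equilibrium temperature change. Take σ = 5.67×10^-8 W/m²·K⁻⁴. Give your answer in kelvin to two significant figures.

Irradiance scales as 1/d², so S = 1366 W/m² × (1/3.88)² = 90.74 W/m².
The baseline emission temperature is T_e = 131.2 K.
The change in absorbed flux is Δ[S(1−α)/4] = −SΔα/4 = 0.1951 W/m².
Linearising σT⁴ gives d(σT⁴)/dT = 4σT_e³ = 0.5119 W/m² per K.
So ΔT₀ = 0.1951/0.5119 = 0.381 K.

0.38 K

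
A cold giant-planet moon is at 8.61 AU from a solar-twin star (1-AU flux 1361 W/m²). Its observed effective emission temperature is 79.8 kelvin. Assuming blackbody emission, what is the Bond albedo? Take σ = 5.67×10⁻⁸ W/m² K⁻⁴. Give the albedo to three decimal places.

Irradiance scales as 1/d², so S = 1361 W/m² × (1/8.61)² = 18.36 W/m².
Rearranging the radiative balance, α = 1 − 4σT⁴/S.
4σT⁴ = 4·5.67×10⁻⁸·(79.8)⁴ = 9.197 W/m².
Hence α = 1 − 9.197/18.36 = 0.4990.

0.499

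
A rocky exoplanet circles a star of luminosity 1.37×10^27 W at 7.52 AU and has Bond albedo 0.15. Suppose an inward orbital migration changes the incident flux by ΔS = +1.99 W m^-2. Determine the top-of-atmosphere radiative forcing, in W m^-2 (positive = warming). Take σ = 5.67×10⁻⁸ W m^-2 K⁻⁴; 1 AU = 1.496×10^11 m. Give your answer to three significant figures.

d = 7.52 × 1.496×10^11 m = 1.125×10^12 m.
Spreading L over a sphere of radius d: S = 1.37×10^27/(4π·1.12×10^12²) = 86.14 W m^-2.
TOA radiative forcing: ΔF = (1−α)ΔS/4 = 0.85·(+1.99)/4 = 0.4229 W m^-2.

0.423 W m^-2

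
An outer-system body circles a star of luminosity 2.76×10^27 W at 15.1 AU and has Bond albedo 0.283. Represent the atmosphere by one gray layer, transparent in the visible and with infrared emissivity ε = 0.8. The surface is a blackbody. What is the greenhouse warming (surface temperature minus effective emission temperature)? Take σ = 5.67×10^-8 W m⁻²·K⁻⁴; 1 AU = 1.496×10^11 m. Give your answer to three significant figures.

14.7 K

Orbital distance: d = 15.1 AU = 2.259×10^12 m.
S = L/(4πd²) = 43.04 W m⁻².
Effective emission temperature (TOA balance): σT_e⁴ = S(1−α)/4 = 7.715 W m⁻² → T_e = 108.0 K.
The surface balance (absorbed SW + ε·downward IR = σT_s⁴) with T_a⁴ = T_s⁴/2 reduces to T_s = T_e·[2/(2−ε)]^¼ = 122.7 K.
The atmosphere warms the surface by 14.71 K.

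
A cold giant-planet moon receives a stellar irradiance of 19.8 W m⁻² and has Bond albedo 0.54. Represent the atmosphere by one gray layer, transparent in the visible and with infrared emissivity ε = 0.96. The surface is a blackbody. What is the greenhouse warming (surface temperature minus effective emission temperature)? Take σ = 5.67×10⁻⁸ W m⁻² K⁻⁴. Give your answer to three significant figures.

At the top of the atmosphere, σT_e⁴ = S(1−α)/4 = 2.277 W m⁻², giving T_e = 79.61 K.
Surface balance with a leaky layer gives σT_s⁴ = σT_e⁴·2/(2−ε), so T_s = T_e·[2/(2−0.96)]^(1/4) = 93.74 K.
Greenhouse warming: T_s − T_e = 14.14 K.

14.1 K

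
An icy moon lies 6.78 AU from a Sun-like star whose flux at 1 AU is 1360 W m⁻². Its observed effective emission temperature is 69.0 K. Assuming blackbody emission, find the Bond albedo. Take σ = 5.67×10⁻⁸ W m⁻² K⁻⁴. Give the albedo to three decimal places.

0.826

Irradiance scales as 1/d², so S = 1360 W m⁻² × (1/6.78)² = 29.59 W m⁻².
From σT⁴ = S(1−α)/4 we invert for α: 1−α = 4σT⁴/S.
4σT⁴ = 4·5.67×10⁻⁸·(69.0)⁴ = 5.141 W m⁻².
Hence α = 1 − 5.141/29.59 = 0.8262.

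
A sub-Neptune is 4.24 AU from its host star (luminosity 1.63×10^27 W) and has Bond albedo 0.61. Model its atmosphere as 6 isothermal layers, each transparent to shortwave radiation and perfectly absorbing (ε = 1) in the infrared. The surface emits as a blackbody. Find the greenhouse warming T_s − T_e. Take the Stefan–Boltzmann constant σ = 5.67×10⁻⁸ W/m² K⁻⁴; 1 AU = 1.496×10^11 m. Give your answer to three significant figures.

96.1 kelvin

Orbital distance: d = 4.24 AU = 6.343×10^11 m.
Flux at the orbit: S = L/(4πd²) = 1.63×10^27/(4π·(6.34×10^11)²) = 322.4 W/m².
OLR = S(1−α)/4 = 31.43 W/m²; the top layer radiates at T_e = 153.4 K.
T_s = (N+1)^(1/4)·T_e = 249.6 K.
Warming: T_s − T_e = 96.14 K.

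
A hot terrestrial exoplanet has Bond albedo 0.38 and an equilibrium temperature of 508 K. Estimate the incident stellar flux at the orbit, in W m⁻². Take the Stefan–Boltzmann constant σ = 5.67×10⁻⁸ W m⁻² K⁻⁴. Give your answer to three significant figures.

From S(1−α)/4 = σT⁴: S = 4σT⁴/(1−α).
The emitted flux is σT⁴ = 3776 W m⁻².
S = 4·3776/0.62 = 24360 W m⁻².

24400 W m⁻²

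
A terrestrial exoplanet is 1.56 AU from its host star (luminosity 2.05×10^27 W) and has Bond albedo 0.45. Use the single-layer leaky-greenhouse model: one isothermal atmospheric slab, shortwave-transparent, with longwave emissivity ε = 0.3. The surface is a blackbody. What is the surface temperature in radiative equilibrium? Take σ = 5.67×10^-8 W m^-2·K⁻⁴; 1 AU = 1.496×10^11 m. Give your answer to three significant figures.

304 K

Orbital distance: d = 1.56 AU = 2.334×10^11 m.
Spreading L over a sphere of radius d: S = 2.05×10^27/(4π·2.33×10^11²) = 2995 W m^-2.
At the top of the atmosphere, σT_e⁴ = S(1−α)/4 = 411.8 W m^-2, giving T_e = 291.9 K.
For a single slab of emissivity ε, T_s⁴ = 2T_e⁴/(2−ε); thus T_s = 291.9·(1.176)^(1/4) = 304.0 K.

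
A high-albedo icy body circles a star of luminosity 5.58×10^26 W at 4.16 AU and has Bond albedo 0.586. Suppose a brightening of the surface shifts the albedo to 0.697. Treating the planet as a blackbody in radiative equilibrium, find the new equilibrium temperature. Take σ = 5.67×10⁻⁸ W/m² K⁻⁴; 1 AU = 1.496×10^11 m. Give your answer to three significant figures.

d = 4.16 × 1.496×10^11 m = 6.223×10^11 m.
S = L/(4πd²) = 114.7 W/m².
T₂ = [S(1−α₂)/(4σ)]^(1/4) = [114.7·0.303/(4σ)]^(1/4) = 111.2 K.

111 K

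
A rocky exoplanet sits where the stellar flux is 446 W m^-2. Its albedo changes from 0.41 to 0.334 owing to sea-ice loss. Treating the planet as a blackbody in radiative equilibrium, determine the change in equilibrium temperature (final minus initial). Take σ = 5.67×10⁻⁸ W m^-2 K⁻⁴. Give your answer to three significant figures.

5.68 K

With α = 0.41, T₁ = 184.6 K.
With α = 0.334, T₂ = 190.2 K.
Change: 190.2 − 184.6 = 5.676 K.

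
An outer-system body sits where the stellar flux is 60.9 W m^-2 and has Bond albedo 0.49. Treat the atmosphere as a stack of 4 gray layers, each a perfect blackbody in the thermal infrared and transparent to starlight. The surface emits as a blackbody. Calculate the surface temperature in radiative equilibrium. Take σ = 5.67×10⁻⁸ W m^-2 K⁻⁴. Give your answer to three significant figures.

162 K

Top-of-atmosphere balance: σT_e⁴ = S(1−α)/4 = 7.765 W m^-2 → T_e = 108.2 K.
Layer-by-layer balance gives σT_s⁴ = (N+1)σT_e⁴, so T_s = 5^¼·108.2 = 161.8 K.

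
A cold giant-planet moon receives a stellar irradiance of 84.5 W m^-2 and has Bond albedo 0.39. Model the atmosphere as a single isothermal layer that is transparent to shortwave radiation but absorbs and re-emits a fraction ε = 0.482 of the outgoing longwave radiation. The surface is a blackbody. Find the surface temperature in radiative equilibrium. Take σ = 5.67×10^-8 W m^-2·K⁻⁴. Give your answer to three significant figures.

132 kelvin

The planet radiates to space at T_e = [S(1−α)/(4σ)]^(1/4) = 122.8 K.
Surface balance with a leaky layer gives σT_s⁴ = σT_e⁴·2/(2−ε), so T_s = T_e·[2/(2−0.482)]^(1/4) = 131.5 K.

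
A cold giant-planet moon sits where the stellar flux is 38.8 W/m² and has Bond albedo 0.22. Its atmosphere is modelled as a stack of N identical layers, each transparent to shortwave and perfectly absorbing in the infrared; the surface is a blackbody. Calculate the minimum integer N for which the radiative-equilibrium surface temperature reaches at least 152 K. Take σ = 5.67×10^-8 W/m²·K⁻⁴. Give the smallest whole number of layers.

The effective emission temperature is T_e = [S(1−α)/(4σ)]^¼ = 107.5 K.
T_s = (N+1)^(1/4)·T_e ≥ 152 K requires N+1 ≥ (T_s/T_e)⁴ = (152/107.5)⁴ = 4.000.
Rounding up, N = 4.

4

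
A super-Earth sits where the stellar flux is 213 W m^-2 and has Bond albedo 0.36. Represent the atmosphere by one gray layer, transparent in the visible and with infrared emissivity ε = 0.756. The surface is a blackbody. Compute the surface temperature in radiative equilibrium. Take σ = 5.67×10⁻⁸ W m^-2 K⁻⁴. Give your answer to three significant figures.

At the top of the atmosphere, σT_e⁴ = S(1−α)/4 = 34.08 W m^-2, giving T_e = 156.6 K.
Surface balance with a leaky layer gives σT_s⁴ = σT_e⁴·2/(2−ε), so T_s = T_e·[2/(2−0.756)]^(1/4) = 176.3 K.

176 kelvin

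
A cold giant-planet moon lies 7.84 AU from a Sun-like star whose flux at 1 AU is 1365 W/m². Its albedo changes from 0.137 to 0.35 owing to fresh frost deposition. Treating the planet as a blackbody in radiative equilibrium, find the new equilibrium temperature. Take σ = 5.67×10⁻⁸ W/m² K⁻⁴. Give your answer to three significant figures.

89.3 K

By the inverse-square law, S = 1365/7.84² = 22.21 W/m².
T₂ = [S(1−α₂)/(4σ)]^(1/4) = [22.21·0.65/(4σ)]^(1/4) = 89.32 K.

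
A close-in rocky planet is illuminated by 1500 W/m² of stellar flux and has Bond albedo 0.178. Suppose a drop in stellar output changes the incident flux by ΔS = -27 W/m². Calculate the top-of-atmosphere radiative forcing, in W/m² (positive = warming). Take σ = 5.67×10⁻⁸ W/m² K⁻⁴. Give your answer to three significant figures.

-5.55 W/m²

Only a fraction (1−α) is absorbed and it's spread over 4πR², so ΔF = (1−α)ΔS/4 = -5.549 W/m².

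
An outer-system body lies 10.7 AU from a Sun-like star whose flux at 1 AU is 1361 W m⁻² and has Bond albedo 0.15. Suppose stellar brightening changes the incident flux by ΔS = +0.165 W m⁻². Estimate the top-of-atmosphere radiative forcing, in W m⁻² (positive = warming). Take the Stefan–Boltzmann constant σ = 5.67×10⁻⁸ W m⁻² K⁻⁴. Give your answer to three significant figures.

By the inverse-square law, S = 1361/10.7² = 11.89 W m⁻².
TOA radiative forcing: ΔF = (1−α)ΔS/4 = 0.85·(+0.165)/4 = 0.03506 W m⁻².

0.0351 W m⁻²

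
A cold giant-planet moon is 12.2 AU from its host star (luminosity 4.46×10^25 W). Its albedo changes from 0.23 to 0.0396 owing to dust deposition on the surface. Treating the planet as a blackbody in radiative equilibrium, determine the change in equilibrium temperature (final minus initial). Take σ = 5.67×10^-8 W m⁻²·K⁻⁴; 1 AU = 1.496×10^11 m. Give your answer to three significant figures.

Orbital distance: d = 12.2 AU = 1.825×10^12 m.
S = L/(4πd²) = 1.065 W m⁻².
Before: T₁ = [1.065·0.77/(4σ)]^(1/4) = 43.61 K.
After:  T₂ = [1.065·0.96/(4σ)]^(1/4) = 46.09 K.
Change: 46.09 − 43.61 = 2.477 K.

2.48 kelvin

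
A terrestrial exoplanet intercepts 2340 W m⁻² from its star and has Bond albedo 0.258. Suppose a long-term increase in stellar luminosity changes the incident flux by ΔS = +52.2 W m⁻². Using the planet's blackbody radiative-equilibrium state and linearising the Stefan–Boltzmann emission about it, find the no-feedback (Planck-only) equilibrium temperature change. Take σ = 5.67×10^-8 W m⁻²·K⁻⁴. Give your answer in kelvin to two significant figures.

Reference equilibrium: T_e = [S(1−α)/(4σ)]^(1/4) = 295.8 K.
TOA radiative forcing: ΔF = (1−α)ΔS/4 = 0.742·(+52.2)/4 = 9.683 W m⁻².
Planck response: λ_P = 4σT_e³ = 4·5.67×10⁻⁸·(295.8)³ = 5.870 W m⁻²/K.
ΔT₀ = ΔF/λ_P = 9.683/5.870 = 1.65 K.

1.6 K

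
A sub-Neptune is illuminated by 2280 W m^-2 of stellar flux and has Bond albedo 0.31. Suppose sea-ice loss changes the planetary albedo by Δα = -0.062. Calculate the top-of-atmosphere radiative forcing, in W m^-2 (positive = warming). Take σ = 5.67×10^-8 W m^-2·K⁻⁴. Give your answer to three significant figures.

TOA radiative forcing: ΔF = −S·Δα/4 = −2280·(-0.062)/4 = 35.34 W m^-2.

35.3 W m^-2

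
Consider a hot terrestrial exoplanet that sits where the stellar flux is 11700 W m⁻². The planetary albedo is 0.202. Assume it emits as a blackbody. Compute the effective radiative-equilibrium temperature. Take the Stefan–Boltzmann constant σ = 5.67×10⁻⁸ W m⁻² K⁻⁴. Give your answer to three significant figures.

Averaging over the sphere, the absorbed flux is S(1−α)/4 = 2334 W m⁻².
In equilibrium σT⁴ equals this, so T = 450.4 K.

450 kelvin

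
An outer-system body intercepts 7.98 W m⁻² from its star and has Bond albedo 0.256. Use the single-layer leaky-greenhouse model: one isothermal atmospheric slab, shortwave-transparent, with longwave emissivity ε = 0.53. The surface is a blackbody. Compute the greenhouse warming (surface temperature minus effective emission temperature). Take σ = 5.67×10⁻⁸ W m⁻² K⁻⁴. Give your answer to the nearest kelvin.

6 K

Effective emission temperature (TOA balance): σT_e⁴ = S(1−α)/4 = 1.484 W m⁻² → T_e = 71.53 K.
Surface balance with a leaky layer gives σT_s⁴ = σT_e⁴·2/(2−ε), so T_s = T_e·[2/(2−0.53)]^(1/4) = 77.25 K.
T_s − T_e = 77.25 − 71.53 = 5.723 K.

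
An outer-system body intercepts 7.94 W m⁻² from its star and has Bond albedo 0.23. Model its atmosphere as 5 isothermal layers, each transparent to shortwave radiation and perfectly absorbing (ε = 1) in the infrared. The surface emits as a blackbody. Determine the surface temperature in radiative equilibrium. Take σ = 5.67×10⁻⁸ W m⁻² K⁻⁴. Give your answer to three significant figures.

The effective emission temperature is T_e = [S(1−α)/(4σ)]^¼ = 72.06 K.
For an N-layer opaque stack, T_s⁴ = (N+1)T_e⁴, hence T_s = (6)^(1/4)×72.06 K = 112.8 K.

113 K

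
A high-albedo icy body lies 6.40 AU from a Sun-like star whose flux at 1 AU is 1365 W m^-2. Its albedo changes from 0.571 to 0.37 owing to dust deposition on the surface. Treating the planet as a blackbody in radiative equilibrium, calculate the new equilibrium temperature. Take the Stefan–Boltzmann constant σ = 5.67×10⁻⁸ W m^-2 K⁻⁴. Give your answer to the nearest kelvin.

By the inverse-square law, S = 1365/6.40² = 33.33 W m^-2.
T₂ = [S(1−α₂)/(4σ)]^(1/4) = [33.33·0.63/(4σ)]^(1/4) = 98.09 K.

98 K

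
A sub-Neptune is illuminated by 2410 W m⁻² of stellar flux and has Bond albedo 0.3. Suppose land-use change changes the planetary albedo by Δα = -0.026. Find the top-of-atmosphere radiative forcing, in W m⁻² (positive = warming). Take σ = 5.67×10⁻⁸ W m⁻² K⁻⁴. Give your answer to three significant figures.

15.7 W m⁻²

The change in absorbed flux is Δ[S(1−α)/4] = −SΔα/4 = 15.66 W m⁻².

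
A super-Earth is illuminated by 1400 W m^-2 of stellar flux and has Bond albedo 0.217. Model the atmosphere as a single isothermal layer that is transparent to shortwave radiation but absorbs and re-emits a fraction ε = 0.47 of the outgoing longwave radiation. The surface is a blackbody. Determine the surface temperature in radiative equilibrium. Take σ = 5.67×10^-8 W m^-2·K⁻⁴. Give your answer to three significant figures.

At the top of the atmosphere, σT_e⁴ = S(1−α)/4 = 274.1 W m^-2, giving T_e = 263.7 K.
The surface balance (absorbed SW + ε·downward IR = σT_s⁴) with T_a⁴ = T_s⁴/2 reduces to T_s = T_e·[2/(2−ε)]^¼ = 281.9 K.

282 kelvin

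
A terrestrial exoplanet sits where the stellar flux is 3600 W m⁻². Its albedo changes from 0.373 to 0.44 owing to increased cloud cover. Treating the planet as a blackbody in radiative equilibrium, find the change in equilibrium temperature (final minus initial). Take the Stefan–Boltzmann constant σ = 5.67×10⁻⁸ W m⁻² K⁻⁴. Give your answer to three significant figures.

-8.80 K

Before: T₁ = [3600·0.627/(4σ)]^(1/4) = 315.9 K.
Final:   T₂ = [S(1−0.44)/(4σ)]^(1/4) = 307.1 K.
ΔT = T₂ − T₁ = -8.799 K.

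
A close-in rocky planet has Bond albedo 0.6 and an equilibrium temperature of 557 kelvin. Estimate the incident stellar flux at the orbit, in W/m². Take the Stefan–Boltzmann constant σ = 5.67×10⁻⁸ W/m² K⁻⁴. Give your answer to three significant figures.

Invert the energy balance for S: S = 4σT⁴/(1−α).
The emitted flux is σT⁴ = 5458 W/m².
S = 4·5458/0.4 = 54580 W/m².

54600 W/m²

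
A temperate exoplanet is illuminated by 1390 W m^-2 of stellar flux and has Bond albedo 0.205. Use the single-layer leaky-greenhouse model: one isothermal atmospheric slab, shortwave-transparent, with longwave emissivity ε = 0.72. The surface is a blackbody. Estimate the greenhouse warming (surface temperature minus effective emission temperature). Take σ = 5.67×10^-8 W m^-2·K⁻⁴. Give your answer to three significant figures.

31.2 K

At the top of the atmosphere, σT_e⁴ = S(1−α)/4 = 276.3 W m^-2, giving T_e = 264.2 K.
Surface balance with a leaky layer gives σT_s⁴ = σT_e⁴·2/(2−ε), so T_s = T_e·[2/(2−0.72)]^(1/4) = 295.4 K.
The atmosphere warms the surface by 31.18 K.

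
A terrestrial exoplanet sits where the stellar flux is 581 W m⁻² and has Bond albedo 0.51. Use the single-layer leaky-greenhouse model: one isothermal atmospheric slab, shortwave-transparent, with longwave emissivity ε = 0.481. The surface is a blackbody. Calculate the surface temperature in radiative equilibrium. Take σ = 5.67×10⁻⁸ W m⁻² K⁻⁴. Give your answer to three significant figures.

The planet radiates to space at T_e = [S(1−α)/(4σ)]^(1/4) = 188.2 K.
The surface balance (absorbed SW + ε·downward IR = σT_s⁴) with T_a⁴ = T_s⁴/2 reduces to T_s = T_e·[2/(2−ε)]^¼ = 201.6 K.

202 kelvin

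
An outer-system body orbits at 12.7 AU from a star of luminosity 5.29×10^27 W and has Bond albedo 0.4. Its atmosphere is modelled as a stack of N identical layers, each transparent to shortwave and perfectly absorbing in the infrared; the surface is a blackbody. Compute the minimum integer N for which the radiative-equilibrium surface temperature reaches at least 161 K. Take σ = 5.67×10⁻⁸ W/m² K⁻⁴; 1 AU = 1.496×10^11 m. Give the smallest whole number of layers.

2

Orbital distance: d = 12.7 AU = 1.900×10^12 m.
Flux at the orbit: S = L/(4πd²) = 5.29×10^27/(4π·(1.90×10^12)²) = 116.6 W/m².
Top-of-atmosphere balance: σT_e⁴ = S(1−α)/4 = 17.49 W/m² → T_e = 132.5 K.
Need (N+1)T_e⁴ ≥ T_s⁴, i.e. N+1 ≥ (161/132.5)⁴ = 2.178.
The minimum whole number is N = 2.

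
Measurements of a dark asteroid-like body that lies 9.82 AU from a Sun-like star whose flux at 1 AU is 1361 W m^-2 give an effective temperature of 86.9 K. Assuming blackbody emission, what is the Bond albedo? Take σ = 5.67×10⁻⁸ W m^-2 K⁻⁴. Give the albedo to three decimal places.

Irradiance scales as 1/d², so S = 1361 W m^-2 × (1/9.82)² = 14.11 W m^-2.
Rearranging the radiative balance, α = 1 − 4σT⁴/S.
4σT⁴ = 4·5.67×10⁻⁸·(86.9)⁴ = 12.93 W m^-2.
1−α = 12.93/14.11 = 0.9164, so α = 0.0836.

0.084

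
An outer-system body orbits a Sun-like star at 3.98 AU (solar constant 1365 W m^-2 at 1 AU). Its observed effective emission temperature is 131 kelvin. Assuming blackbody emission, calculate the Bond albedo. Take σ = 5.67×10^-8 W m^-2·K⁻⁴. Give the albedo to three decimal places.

0.225

By the inverse-square law, S = 1365/3.98² = 86.17 W m^-2.
From σT⁴ = S(1−α)/4 we invert for α: 1−α = 4σT⁴/S.
4σT⁴ = 4·5.67×10⁻⁸·(131)⁴ = 66.79 W m^-2.
Hence α = 1 − 66.79/86.17 = 0.2249.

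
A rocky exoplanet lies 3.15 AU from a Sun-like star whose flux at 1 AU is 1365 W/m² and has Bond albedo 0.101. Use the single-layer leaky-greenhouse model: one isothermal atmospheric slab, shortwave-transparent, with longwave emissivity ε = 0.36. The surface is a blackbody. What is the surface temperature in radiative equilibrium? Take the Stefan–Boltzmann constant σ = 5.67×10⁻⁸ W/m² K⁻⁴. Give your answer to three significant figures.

Flux at the orbit: S = 1365/(3.15)² = 137.6 W/m².
Effective emission temperature (TOA balance): σT_e⁴ = S(1−α)/4 = 30.92 W/m² → T_e = 152.8 K.
For a single slab of emissivity ε, T_s⁴ = 2T_e⁴/(2−ε); thus T_s = 152.8·(1.22)^(1/4) = 160.6 K.

161 K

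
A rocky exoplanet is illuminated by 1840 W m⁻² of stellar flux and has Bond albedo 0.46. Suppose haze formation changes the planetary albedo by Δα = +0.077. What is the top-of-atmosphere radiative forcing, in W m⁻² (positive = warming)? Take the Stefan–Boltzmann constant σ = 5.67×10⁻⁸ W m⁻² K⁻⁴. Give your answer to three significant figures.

-35.4 W m⁻²

TOA radiative forcing: ΔF = −S·Δα/4 = −1840·(+0.077)/4 = -35.42 W m⁻².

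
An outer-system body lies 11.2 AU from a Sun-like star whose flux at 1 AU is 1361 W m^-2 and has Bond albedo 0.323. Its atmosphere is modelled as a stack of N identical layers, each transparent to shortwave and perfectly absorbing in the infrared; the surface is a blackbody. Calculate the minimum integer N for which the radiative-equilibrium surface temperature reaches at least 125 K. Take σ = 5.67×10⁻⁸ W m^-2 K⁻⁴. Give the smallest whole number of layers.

Irradiance scales as 1/d², so S = 1361 W m^-2 × (1/11.2)² = 10.85 W m^-2.
The effective emission temperature is T_e = [S(1−α)/(4σ)]^¼ = 75.44 K.
Since T_s⁴ = (N+1)T_e⁴, we need N ≥ (T_s/T_e)⁴ − 1 = 6.538.
So N ≥ 6.538; the smallest integer is N = 7.

7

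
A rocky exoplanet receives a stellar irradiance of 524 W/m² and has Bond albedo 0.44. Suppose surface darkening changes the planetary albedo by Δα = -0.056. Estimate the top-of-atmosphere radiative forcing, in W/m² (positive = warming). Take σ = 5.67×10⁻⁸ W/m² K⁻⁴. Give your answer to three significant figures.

7.34 W/m²

ΔF = −(S/4)Δα = −(524.0/4)×(-0.056) = 7.336 W/m².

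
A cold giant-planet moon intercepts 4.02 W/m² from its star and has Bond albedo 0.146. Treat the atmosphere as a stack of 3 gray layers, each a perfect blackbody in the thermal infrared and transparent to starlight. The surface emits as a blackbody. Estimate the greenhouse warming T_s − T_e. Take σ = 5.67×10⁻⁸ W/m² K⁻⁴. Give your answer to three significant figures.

The effective emission temperature is T_e = [S(1−α)/(4σ)]^¼ = 62.37 K.
Surface: T_s = (4)^¼·T_e = 88.21 K.
So the greenhouse effect raises the surface by 88.21 − 62.37 = 25.84 K.

25.8 kelvin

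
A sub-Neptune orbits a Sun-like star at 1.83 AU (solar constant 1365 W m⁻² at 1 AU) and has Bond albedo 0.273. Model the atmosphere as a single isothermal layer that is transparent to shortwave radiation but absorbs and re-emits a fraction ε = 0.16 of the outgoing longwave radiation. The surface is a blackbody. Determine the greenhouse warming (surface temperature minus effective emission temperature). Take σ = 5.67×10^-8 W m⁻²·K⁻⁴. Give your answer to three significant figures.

Flux at the orbit: S = 1365/(1.83)² = 407.6 W m⁻².
The planet radiates to space at T_e = [S(1−α)/(4σ)]^(1/4) = 190.1 K.
Surface balance with a leaky layer gives σT_s⁴ = σT_e⁴·2/(2−ε), so T_s = T_e·[2/(2−0.16)]^(1/4) = 194.1 K.
T_s − T_e = 194.1 − 190.1 = 4.005 K.

4.00 K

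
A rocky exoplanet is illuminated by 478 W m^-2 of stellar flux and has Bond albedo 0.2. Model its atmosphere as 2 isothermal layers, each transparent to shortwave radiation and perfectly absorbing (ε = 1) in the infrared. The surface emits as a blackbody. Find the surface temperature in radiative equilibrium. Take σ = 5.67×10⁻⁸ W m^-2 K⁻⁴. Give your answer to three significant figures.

267 K

Top-of-atmosphere balance: σT_e⁴ = S(1−α)/4 = 95.60 W m^-2 → T_e = 202.6 K.
With N = 2 opaque layers, T_s = (N+1)^(1/4)·T_e = 3^(1/4)·202.6 = 266.7 K.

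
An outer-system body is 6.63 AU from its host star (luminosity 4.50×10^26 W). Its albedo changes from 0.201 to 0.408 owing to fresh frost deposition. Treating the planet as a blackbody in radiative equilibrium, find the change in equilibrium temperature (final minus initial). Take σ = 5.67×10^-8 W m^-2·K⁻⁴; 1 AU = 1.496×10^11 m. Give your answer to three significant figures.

-7.69 kelvin

Orbital distance: d = 6.63 AU = 9.918×10^11 m.
Flux at the orbit: S = L/(4πd²) = 4.50×10^26/(4π·(9.92×10^11)²) = 36.40 W m^-2.
Initial: T₁ = [S(1−0.201)/(4σ)]^(1/4) = 106.4 K.
Final:   T₂ = [S(1−0.408)/(4σ)]^(1/4) = 98.73 K.
ΔT = T₂ − T₁ = -7.686 K.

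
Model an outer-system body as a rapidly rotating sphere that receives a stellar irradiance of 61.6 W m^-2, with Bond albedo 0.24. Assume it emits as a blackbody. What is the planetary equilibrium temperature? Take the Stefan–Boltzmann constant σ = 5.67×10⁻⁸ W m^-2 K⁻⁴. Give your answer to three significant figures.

Absorbed flux (global mean): S(1−α)/4 = 61.60·0.76/4 = 11.70 W m^-2.
Set σT⁴ = 11.70 → T = (11.70/σ)^(1/4) = 119.9 K.

120 K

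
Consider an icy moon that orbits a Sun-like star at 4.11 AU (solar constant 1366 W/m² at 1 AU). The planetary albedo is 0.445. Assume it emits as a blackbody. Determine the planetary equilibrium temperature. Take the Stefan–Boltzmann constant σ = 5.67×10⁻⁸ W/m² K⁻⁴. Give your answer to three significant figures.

Irradiance scales as 1/d², so S = 1366 W/m² × (1/4.11)² = 80.87 W/m².
Averaging over the sphere, the absorbed flux is S(1−α)/4 = 11.22 W/m².
Set σT⁴ = 11.22 → T = (11.22/σ)^(1/4) = 118.6 K.

119 K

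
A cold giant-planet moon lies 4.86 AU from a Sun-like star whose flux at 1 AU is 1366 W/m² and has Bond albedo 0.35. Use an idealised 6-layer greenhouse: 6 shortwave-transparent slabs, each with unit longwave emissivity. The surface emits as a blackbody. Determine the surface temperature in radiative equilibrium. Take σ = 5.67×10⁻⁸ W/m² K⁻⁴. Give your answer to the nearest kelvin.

Irradiance scales as 1/d², so S = 1366 W/m² × (1/4.86)² = 57.83 W/m².
The effective emission temperature is T_e = [S(1−α)/(4σ)]^¼ = 113.5 K.
With N = 6 opaque layers, T_s = (N+1)^(1/4)·T_e = 7^(1/4)·113.5 = 184.6 K.

185 K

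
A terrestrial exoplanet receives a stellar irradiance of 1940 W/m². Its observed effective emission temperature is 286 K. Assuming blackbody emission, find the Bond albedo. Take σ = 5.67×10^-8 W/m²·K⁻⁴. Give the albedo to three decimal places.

Rearranging the radiative balance, α = 1 − 4σT⁴/S.
σT⁴ = 379.4 W/m², so 4σT⁴ = 1517 W/m².
Hence α = 1 − 1517/1940 = 0.2178.

0.218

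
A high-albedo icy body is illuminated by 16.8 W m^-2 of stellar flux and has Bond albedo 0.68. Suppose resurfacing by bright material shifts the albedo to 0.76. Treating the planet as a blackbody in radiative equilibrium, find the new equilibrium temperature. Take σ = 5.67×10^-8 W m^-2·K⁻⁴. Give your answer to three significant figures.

64.9 K

T₂ = [S(1−α₂)/(4σ)]^(1/4) = [16.80·0.24/(4σ)]^(1/4) = 64.93 K.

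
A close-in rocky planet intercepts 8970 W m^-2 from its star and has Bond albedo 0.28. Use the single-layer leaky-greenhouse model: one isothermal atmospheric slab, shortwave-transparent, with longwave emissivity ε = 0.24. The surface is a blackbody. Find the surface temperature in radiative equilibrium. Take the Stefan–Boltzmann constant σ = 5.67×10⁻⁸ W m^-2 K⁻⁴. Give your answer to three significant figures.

The planet radiates to space at T_e = [S(1−α)/(4σ)]^(1/4) = 410.8 K.
The surface balance (absorbed SW + ε·downward IR = σT_s⁴) with T_a⁴ = T_s⁴/2 reduces to T_s = T_e·[2/(2−ε)]^¼ = 424.1 K.

424 K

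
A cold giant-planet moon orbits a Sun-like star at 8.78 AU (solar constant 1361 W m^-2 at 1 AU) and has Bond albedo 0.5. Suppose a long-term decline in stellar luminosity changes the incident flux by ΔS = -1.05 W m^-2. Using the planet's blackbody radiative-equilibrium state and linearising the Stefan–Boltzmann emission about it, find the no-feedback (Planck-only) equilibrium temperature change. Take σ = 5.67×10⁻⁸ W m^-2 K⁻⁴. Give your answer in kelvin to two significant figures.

-1.2 K

By the inverse-square law, S = 1361/8.78² = 17.66 W m^-2.
Unperturbed T_e = [17.66·(1−0.5)/(4σ)]^¼ = 78.99 K.
TOA radiative forcing: ΔF = (1−α)ΔS/4 = 0.5·(-1.05)/4 = -0.1313 W m^-2.
Planck response: λ_P = 4σT_e³ = 4·5.67×10⁻⁸·(78.99)³ = 0.1118 W m^-2/K.
ΔT₀ = ΔF/λ_P = -0.1313/0.1118 = -1.17 K.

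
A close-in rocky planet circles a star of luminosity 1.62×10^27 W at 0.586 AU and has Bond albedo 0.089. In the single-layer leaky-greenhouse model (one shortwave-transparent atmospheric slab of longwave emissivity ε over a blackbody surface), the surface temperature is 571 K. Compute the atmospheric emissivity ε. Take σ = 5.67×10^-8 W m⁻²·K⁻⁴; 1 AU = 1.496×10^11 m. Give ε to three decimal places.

d = 0.586 × 1.496×10^11 m = 8.767×10^10 m.
S = L/(4πd²) = 16770 W m⁻².
Effective temperature: T_e = [S(1−α)/(4σ)]^(1/4) = 509.5 K.
Since (2−ε)/2 = (T_e/T_s)⁴ = 0.6338, ε = 0.7323.

0.732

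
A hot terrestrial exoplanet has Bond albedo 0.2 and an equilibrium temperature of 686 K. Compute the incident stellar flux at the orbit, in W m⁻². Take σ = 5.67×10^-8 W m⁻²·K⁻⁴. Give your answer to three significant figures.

From S(1−α)/4 = σT⁴: S = 4σT⁴/(1−α).
σT⁴ = 5.67×10⁻⁸·(686)⁴ = 12560 W m⁻².
S = 4·12560/0.8 = 62780 W m⁻².

62800 W m⁻²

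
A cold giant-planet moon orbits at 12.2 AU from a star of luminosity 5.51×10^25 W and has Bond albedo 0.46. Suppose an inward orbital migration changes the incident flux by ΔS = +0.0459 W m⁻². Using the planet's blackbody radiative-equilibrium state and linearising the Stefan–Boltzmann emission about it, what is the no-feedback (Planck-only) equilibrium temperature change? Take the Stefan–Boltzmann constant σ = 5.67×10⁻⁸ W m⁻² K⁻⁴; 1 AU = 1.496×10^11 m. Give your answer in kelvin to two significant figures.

0.37 K

d = 12.2 × 1.496×10^11 m = 1.825×10^12 m.
Spreading L over a sphere of radius d: S = 5.51×10^25/(4π·1.83×10^12²) = 1.316 W m⁻².
The baseline emission temperature is T_e = 42.08 K.
ΔF = Δ[S(1−α)]/4 = (1−0.46)·+0.0459/4 = 0.006197 W m⁻².
The Planck feedback parameter is 4σT_e³ = 0.01689 W m⁻²/K.
So ΔT₀ = 0.006197/0.01689 = 0.367 K.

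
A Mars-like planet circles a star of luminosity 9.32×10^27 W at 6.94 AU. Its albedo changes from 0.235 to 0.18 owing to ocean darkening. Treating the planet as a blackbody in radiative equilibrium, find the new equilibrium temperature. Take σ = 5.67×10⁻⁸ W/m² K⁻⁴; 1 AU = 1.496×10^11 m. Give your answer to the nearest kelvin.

223 kelvin

d = 6.94 × 1.496×10^11 m = 1.038×10^12 m.
Spreading L over a sphere of radius d: S = 9.32×10^27/(4π·1.04×10^12²) = 688.1 W/m².
T₂ = [S(1−α₂)/(4σ)]^(1/4) = [688.1·0.82/(4σ)]^(1/4) = 223.3 K.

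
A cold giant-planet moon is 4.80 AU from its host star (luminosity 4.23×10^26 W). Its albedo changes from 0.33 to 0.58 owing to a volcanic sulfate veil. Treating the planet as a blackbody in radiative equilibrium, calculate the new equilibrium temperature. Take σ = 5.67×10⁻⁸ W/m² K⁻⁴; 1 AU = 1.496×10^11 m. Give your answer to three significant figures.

105 kelvin

Orbital distance: d = 4.80 AU = 7.181×10^11 m.
Flux at the orbit: S = L/(4πd²) = 4.23×10^26/(4π·(7.18×10^11)²) = 65.28 W/m².
New equilibrium: T₂ = [(1−0.58)·65.28/(4σ)]^(1/4) = 104.9 K.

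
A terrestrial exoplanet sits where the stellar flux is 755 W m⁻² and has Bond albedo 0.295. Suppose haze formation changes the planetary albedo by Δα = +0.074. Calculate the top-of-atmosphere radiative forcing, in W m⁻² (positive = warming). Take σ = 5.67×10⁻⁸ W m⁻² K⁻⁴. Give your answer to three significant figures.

ΔF = −(S/4)Δα = −(755.0/4)×(+0.074) = -13.97 W m⁻².

-14.0 W m⁻²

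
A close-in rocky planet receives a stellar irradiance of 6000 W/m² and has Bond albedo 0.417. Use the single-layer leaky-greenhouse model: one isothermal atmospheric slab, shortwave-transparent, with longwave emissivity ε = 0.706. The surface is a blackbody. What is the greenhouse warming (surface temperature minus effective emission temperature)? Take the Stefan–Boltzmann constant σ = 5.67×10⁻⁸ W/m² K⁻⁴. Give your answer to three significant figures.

At the top of the atmosphere, σT_e⁴ = S(1−α)/4 = 874.5 W/m², giving T_e = 352.4 K.
The surface balance (absorbed SW + ε·downward IR = σT_s⁴) with T_a⁴ = T_s⁴/2 reduces to T_s = T_e·[2/(2−ε)]^¼ = 392.9 K.
The atmosphere warms the surface by 40.53 K.

40.5 K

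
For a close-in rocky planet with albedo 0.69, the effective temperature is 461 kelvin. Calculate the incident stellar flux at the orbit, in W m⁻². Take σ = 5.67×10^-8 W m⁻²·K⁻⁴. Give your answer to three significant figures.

From S(1−α)/4 = σT⁴: S = 4σT⁴/(1−α).
The emitted flux is σT⁴ = 2561 W m⁻².
S = 4·2561/0.31 = 33040 W m⁻².

33000 W m⁻²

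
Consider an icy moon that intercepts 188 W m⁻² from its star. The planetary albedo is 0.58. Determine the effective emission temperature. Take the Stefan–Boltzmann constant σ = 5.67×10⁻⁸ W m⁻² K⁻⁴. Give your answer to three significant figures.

137 K

The planet absorbs (1−α)S over its disc πR² and re-emits over 4πR², so the mean absorbed flux is (1−0.58)·188.0/4 = 19.74 W m⁻².
In equilibrium σT⁴ equals this, so T = 136.6 K.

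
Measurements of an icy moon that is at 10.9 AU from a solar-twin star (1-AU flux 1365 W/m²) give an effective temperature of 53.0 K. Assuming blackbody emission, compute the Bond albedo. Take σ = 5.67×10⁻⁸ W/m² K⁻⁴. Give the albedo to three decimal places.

By the inverse-square law, S = 1365/10.9² = 11.49 W/m².
Rearranging the radiative balance, α = 1 − 4σT⁴/S.
4σT⁴ = 4·5.67×10⁻⁸·(53.0)⁴ = 1.790 W/m².
1−α = 1.790/11.49 = 0.1558, so α = 0.8442.

0.844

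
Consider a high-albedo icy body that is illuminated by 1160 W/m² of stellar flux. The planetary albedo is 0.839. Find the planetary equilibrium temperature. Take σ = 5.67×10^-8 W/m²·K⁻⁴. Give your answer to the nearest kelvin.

169 kelvin

Absorbed flux (global mean): S(1−α)/4 = 1160·0.161/4 = 46.69 W/m².
Balancing against σT⁴: T = (46.69/5.67×10⁻⁸)^(1/4) = 169.4 K.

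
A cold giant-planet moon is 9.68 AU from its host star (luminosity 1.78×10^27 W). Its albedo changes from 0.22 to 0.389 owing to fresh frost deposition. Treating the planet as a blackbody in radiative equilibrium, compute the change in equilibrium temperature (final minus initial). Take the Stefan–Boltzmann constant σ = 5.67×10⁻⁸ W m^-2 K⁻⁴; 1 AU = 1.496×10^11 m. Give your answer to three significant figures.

-7.31 K

Orbital distance: d = 9.68 AU = 1.448×10^12 m.
Flux at the orbit: S = L/(4πd²) = 1.78×10^27/(4π·(1.45×10^12)²) = 67.55 W m^-2.
With α = 0.22, T₁ = 123.5 K.
Final:   T₂ = [S(1−0.389)/(4σ)]^(1/4) = 116.1 K.
Change: 116.1 − 123.5 = -7.311 K.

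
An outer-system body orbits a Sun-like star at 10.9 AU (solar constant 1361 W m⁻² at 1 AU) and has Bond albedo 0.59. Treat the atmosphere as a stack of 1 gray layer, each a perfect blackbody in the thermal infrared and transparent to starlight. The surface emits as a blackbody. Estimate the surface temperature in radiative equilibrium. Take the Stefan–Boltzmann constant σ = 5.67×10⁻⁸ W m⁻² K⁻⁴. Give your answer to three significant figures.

80.2 K

Flux at the orbit: S = 1361/(10.9)² = 11.46 W m⁻².
OLR = S(1−α)/4 = 1.174 W m⁻²; the top layer radiates at T_e = 67.46 K.
With N = 1 opaque layers, T_s = (N+1)^(1/4)·T_e = 2^(1/4)·67.46 = 80.22 K.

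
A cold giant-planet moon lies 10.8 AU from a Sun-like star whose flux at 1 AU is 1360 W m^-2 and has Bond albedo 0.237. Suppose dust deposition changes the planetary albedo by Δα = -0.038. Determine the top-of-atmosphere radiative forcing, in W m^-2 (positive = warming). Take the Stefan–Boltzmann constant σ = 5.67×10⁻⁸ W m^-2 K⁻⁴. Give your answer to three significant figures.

0.111 W m^-2

Flux at the orbit: S = 1360/(10.8)² = 11.66 W m^-2.
The change in absorbed flux is Δ[S(1−α)/4] = −SΔα/4 = 0.1108 W m^-2.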